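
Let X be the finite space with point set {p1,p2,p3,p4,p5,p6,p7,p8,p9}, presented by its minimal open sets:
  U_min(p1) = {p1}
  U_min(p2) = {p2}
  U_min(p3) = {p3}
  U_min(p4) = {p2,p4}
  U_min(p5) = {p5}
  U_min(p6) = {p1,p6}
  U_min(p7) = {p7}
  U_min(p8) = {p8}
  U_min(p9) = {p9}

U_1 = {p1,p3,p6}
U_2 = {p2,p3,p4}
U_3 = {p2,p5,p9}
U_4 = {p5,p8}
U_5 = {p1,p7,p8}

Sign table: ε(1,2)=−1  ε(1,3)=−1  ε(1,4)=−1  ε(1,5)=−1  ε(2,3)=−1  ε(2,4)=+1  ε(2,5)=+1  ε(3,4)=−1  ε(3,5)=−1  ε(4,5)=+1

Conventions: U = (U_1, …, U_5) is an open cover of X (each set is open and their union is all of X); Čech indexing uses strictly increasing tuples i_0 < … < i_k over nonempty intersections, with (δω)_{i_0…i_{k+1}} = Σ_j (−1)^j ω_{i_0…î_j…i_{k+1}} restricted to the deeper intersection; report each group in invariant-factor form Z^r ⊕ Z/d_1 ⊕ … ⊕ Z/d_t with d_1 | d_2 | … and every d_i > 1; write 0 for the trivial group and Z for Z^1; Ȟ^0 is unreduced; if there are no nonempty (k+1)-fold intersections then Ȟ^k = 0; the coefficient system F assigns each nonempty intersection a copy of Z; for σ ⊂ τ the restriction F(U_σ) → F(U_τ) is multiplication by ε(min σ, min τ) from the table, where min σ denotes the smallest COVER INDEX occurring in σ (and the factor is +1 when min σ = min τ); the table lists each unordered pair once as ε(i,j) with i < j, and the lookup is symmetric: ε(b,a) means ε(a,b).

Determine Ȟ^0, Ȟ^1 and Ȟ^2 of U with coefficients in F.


intersection data:
  U12={p3} U15={p1} U23={p2} U34={p5} U45={p8}
C dims 5,5; δ0: rk 4, SNF 1^4
Ȟ^0 = (5 − 4) − 0 = 1, so Ȟ^0 ≅ Z
Ȟ^1 = (5 − 0) − 4 = 1, so Ȟ^1 ≅ Z
Ȟ^2 = (0 − 0) − 0 = 0, so Ȟ^2 ≅ 0

Ȟ^0 ≅ Z,  Ȟ^1 ≅ Z,  Ȟ^2 ≅ 0


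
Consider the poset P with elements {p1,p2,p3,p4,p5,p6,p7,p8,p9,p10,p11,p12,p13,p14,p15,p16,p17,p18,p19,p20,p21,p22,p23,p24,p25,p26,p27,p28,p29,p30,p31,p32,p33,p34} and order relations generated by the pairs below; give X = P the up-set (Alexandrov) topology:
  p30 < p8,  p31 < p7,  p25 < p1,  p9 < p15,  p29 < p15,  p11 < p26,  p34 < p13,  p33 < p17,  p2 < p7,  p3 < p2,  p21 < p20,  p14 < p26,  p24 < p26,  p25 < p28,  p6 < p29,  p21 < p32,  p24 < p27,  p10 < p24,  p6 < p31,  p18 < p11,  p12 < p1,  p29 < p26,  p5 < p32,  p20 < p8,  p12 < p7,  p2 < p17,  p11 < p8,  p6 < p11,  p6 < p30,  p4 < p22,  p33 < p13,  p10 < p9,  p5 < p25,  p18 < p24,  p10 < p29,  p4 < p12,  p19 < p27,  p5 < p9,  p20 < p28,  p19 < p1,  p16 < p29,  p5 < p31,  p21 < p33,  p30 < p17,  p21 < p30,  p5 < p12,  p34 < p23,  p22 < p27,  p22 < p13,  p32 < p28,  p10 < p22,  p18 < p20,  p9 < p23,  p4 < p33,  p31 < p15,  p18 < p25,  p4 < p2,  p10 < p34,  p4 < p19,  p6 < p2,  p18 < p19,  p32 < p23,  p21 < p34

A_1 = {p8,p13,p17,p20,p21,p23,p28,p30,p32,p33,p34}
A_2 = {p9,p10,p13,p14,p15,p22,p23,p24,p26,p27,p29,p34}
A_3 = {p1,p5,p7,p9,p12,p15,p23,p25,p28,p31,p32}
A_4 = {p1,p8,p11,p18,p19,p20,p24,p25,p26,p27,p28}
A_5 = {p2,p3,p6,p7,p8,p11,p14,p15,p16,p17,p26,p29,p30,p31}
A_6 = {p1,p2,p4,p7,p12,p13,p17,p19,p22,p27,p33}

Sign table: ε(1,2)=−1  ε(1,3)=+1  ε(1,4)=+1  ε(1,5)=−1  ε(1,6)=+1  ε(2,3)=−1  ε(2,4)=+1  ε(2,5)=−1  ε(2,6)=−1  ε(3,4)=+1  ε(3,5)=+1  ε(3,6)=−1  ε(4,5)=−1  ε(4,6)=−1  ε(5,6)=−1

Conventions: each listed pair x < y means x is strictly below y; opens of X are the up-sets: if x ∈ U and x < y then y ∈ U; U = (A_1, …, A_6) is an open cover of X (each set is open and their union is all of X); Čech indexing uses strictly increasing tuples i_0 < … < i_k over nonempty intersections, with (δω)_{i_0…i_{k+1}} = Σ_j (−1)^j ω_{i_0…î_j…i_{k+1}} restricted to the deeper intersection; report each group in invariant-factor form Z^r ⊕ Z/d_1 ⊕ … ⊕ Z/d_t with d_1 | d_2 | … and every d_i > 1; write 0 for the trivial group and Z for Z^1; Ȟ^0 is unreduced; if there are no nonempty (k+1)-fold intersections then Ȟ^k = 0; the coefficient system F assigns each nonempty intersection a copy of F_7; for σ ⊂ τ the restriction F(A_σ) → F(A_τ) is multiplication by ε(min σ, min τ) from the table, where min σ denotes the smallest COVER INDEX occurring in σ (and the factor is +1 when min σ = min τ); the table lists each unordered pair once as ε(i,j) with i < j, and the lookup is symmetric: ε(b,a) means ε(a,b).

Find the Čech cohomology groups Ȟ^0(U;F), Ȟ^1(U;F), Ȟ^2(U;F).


nonempty intersections:
  A12={p13,p23,p34} A13={p23,p28,p32} A14={p8,p20,p28} A15={p8,p17,p30} A16={p13,p17,p33} A23={p9,p15,p23} A24={p24,p26,p27} A25={p14,p15,p26,p29} A26={p13,p22,p27} A34={p1,p25,p28} A35={p7,p15,p31} A36={p1,p7,p12} A45={p8,p11,p26} A46={p1,p19,p27} A56={p2,p7,p17}
  A123={p23} A126={p13} A134={p28} A145={p8} A156={p17} A235={p15} A245={p26} A246={p27} A346={p1} A356={p7}
C dims 6,15,10; δ0: rk_F7 6; δ1: rk_F7 9
Ȟ^0: (6−6)−0=0 ⇒ 0
Ȟ^1: (15−9)−6=0 ⇒ 0
Ȟ^2: (10−0)−9=1 ⇒ Z/7

Ȟ^0 ≅ 0,  Ȟ^1 ≅ 0,  Ȟ^2 ≅ Z/7


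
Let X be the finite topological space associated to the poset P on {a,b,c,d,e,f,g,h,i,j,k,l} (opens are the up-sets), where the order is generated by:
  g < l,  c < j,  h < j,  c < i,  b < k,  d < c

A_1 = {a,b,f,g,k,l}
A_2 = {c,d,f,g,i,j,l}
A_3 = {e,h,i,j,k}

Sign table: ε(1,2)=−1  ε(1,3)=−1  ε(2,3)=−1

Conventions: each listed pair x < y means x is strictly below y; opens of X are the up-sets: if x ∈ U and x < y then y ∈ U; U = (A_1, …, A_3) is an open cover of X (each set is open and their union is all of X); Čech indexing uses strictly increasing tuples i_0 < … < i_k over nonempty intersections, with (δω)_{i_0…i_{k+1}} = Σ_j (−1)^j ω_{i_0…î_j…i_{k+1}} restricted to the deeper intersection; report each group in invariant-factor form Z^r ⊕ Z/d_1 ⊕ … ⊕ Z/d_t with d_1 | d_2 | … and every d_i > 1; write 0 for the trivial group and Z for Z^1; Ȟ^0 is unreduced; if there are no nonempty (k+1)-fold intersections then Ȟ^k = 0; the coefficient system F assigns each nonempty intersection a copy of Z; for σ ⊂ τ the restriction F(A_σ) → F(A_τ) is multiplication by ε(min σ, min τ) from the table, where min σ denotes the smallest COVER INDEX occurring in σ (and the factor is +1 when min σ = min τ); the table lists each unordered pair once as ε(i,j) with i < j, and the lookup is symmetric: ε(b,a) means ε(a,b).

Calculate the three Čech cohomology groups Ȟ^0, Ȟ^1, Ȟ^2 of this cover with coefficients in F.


Ȟ^0 ≅ 0,  Ȟ^1 ≅ Z/2,  Ȟ^2 ≅ 0

nonempty intersections:
  A12={f,g,l} A13={k} A23={i,j}
C dims 3,3; δ0: rk 3, SNF 1^2·2
Ȟ^0: (3−3)−0=0 ⇒ 0
Ȟ^1: (3−0)−3=0 plus torsion [2] ⇒ Z/2
Ȟ^2: (0−0)−0=0 ⇒ 0


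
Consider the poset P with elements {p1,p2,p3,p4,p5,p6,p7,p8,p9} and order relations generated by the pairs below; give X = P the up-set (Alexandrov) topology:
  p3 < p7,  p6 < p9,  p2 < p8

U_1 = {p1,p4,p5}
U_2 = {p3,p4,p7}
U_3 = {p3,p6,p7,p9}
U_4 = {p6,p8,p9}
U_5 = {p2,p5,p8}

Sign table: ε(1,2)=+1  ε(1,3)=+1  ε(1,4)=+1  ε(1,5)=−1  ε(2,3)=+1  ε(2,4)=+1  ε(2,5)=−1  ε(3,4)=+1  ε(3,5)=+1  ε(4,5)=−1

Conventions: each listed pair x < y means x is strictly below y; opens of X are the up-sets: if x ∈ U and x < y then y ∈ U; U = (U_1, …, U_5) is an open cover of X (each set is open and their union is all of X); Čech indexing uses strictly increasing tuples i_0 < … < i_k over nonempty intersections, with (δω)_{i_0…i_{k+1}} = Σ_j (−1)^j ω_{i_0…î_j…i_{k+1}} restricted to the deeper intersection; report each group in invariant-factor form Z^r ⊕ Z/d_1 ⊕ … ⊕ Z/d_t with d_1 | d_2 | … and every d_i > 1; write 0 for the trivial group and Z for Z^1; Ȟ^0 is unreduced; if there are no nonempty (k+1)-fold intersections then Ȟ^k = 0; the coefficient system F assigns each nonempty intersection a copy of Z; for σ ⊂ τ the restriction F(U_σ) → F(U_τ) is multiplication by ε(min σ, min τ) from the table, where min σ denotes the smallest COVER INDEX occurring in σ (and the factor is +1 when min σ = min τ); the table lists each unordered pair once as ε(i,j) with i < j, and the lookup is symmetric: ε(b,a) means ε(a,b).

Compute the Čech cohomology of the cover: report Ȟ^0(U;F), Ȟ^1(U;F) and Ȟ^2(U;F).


Ȟ^0 = Z, Ȟ^1 = Z, Ȟ^2 = 0

nerve of the cover:
  U12={p4} U15={p5} U23={p3,p7} U34={p6,p9} U45={p8}
C dims 5,5; δ0: rk 4, SNF 1^4
Ȟ^0 = (5 − 4) − 0 = 1, so Ȟ^0 ≅ Z
Ȟ^1 = (5 − 0) − 4 = 1, so Ȟ^1 ≅ Z
Ȟ^2 = (0 − 0) − 0 = 0, so Ȟ^2 ≅ 0


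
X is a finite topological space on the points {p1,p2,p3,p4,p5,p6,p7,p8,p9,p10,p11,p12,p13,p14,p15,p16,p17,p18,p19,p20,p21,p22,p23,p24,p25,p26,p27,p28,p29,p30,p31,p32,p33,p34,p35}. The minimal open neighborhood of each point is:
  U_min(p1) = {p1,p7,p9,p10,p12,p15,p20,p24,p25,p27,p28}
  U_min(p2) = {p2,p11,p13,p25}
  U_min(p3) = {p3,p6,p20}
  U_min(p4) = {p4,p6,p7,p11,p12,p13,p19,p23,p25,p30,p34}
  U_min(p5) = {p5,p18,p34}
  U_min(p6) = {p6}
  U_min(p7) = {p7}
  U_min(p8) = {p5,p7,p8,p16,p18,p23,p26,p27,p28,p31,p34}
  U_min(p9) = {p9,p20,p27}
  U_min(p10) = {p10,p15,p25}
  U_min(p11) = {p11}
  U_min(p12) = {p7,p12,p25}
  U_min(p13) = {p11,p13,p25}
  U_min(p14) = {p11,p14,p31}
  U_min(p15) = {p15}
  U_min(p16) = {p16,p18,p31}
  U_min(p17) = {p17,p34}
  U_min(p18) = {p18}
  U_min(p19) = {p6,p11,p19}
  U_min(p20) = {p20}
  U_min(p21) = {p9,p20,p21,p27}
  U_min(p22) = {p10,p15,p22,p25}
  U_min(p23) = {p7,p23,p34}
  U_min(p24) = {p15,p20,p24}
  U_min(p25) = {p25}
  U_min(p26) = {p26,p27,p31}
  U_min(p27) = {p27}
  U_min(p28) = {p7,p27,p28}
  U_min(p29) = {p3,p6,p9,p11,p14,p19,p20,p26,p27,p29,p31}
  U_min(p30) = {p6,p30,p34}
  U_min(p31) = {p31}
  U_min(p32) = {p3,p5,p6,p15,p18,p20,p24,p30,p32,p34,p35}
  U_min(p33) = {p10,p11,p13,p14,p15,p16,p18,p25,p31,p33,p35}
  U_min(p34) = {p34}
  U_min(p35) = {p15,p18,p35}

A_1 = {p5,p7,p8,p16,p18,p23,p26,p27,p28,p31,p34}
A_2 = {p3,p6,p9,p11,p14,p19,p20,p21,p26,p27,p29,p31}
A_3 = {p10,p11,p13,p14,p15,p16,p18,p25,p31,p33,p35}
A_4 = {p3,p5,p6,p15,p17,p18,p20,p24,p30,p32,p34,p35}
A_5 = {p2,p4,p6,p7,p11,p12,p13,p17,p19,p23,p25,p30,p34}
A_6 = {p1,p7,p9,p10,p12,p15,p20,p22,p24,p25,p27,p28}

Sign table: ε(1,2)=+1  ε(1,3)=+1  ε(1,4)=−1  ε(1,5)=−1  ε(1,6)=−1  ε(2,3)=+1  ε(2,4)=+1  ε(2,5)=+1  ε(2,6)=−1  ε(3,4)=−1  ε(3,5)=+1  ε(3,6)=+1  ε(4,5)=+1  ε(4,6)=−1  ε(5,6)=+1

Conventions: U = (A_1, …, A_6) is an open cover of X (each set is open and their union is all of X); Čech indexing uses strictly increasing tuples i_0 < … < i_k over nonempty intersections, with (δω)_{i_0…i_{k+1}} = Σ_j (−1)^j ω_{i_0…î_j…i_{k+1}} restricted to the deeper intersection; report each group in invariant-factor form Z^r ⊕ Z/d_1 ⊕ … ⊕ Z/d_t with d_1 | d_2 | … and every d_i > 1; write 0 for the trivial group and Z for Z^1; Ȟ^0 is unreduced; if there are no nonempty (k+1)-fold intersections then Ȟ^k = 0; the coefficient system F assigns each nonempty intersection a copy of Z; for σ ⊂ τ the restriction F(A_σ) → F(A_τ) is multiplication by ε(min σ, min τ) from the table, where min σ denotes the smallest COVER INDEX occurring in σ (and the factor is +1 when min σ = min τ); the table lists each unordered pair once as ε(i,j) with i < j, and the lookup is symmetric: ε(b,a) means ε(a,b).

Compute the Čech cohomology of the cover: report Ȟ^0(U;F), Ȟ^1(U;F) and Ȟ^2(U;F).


nerve simplices:
  A12={p26,p27,p31} A13={p16,p18,p31} A14={p5,p18,p34} A15={p7,p23,p34} A16={p7,p27,p28} A23={p11,p14,p31} A24={p3,p6,p20} A25={p6,p11,p19} A26={p9,p20,p27} A34={p15,p18,p35} A35={p11,p13,p25} A36={p10,p15,p25} A45={p6,p17,p30,p34} A46={p15,p20,p24} A56={p7,p12,p25}
  A123={p31} A126={p27} A134={p18} A145={p34} A156={p7} A235={p11} A245={p6} A246={p20} A346={p15} A356={p25}
C dims 6,15,10; δ0: rk 6, SNF 1^5·2; δ1: rk 9, SNF 1^9
degree 0: 6−6−0 = 0 → Ȟ^0 ≅ 0
degree 1: 15−9−6 = 0 plus torsion [2] → Ȟ^1 ≅ Z/2
degree 2: 10−0−9 = 1 → Ȟ^2 ≅ Z

Ȟ^0 ≅ 0, Ȟ^1 ≅ Z/2 and Ȟ^2 ≅ Z


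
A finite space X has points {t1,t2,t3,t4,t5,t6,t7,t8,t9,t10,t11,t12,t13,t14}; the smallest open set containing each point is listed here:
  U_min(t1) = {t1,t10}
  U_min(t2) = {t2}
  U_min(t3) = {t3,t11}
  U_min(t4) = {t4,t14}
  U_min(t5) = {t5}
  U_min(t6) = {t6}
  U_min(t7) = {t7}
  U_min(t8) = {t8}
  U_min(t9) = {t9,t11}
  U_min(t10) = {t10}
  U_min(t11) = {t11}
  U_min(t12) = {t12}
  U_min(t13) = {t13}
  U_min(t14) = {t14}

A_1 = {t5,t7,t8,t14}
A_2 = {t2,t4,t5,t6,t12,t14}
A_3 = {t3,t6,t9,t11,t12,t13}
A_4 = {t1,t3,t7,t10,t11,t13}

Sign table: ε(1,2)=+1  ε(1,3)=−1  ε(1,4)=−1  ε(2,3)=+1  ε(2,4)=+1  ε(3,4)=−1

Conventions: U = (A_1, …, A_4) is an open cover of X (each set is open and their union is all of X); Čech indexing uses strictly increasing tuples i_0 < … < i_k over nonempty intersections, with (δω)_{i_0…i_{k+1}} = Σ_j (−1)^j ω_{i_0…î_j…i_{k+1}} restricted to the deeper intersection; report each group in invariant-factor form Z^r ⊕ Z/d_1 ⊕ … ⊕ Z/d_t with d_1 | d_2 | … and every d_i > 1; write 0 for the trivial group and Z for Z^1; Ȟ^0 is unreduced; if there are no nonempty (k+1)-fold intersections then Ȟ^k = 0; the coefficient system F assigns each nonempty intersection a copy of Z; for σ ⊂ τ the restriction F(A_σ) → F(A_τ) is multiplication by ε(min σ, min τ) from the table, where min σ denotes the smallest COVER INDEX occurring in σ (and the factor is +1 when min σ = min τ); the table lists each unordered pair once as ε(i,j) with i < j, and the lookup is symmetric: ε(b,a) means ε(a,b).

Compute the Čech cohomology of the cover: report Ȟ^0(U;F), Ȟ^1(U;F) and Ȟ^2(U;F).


nerve of the cover:
  A12={t5,t14} A14={t7} A23={t6,t12} A34={t3,t11,t13}
C dims 4,4; δ0: rk 3, SNF 1^3
Ȟ^0 = (4 − 3) − 0 = 1, so Ȟ^0 ≅ Z
Ȟ^1 = (4 − 0) − 3 = 1, so Ȟ^1 ≅ Z
Ȟ^2 = (0 − 0) − 0 = 0, so Ȟ^2 ≅ 0

Ȟ^0 ≅ Z, Ȟ^1 ≅ Z and Ȟ^2 ≅ 0


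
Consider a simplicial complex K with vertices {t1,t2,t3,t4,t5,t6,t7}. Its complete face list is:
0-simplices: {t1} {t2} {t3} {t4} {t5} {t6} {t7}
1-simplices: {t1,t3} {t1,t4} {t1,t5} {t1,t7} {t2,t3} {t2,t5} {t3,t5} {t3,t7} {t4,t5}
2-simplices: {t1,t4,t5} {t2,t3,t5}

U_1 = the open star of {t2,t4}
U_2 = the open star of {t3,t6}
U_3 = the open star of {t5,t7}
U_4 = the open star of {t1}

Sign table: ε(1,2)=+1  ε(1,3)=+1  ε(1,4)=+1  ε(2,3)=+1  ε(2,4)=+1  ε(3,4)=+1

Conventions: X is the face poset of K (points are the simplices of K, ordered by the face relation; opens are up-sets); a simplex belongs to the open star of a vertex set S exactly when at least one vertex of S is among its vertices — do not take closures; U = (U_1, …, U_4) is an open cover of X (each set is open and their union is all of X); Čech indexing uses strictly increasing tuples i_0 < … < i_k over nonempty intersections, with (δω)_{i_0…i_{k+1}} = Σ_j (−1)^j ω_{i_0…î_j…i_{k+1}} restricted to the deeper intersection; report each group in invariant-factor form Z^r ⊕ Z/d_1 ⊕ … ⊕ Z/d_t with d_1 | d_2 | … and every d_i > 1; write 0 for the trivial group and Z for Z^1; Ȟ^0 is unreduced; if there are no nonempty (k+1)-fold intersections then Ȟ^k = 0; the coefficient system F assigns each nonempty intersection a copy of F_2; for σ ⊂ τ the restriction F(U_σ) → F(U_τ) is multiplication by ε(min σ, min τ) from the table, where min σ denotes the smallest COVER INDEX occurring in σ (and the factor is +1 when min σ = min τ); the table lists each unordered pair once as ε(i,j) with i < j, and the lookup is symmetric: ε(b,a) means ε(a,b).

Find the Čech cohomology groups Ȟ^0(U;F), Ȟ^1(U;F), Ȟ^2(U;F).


cover nerve:
  U1={{t2},{t4},{t1,t4},{t2,t3},{t2,t5},{t4,t5},{t1,t4,t5},{t2,t3,t5}} U2={{t3},{t6},{t1,t3},{t2,t3},{t3,t5},{t3,t7},{t2,t3,t5}} U3={{t5},{t7},{t1,t5},{t1,t7},{t2,t5},{t3,t5},{t3,t7},{t4,t5},{t1,t4,t5},{t2,t3,t5}} U4={{t1},{t1,t3},{t1,t4},{t1,t5},{t1,t7},{t1,t4,t5}}
  U12={{t2,t3},{t2,t3,t5}} U13={{t2,t5},{t4,t5},{t1,t4,t5},{t2,t3,t5}} U14={{t1,t4},{t1,t4,t5}} U23={{t3,t5},{t3,t7},{t2,t3,t5}} U24={{t1,t3}} U34={{t1,t5},{t1,t7},{t1,t4,t5}}
  U123={{t2,t3,t5}} U134={{t1,t4,t5}}
C dims 4,6,2; δ0: rk_F2 3; δ1: rk_F2 2
Ȟ^0: (4−3)−0=1 ⇒ Z/2
Ȟ^1: (6−2)−3=1 ⇒ Z/2
Ȟ^2: (2−0)−2=0 ⇒ 0

Ȟ^0(U;F) ≅ Z/2, Ȟ^1(U;F) ≅ Z/2 and Ȟ^2(U;F) ≅ 0


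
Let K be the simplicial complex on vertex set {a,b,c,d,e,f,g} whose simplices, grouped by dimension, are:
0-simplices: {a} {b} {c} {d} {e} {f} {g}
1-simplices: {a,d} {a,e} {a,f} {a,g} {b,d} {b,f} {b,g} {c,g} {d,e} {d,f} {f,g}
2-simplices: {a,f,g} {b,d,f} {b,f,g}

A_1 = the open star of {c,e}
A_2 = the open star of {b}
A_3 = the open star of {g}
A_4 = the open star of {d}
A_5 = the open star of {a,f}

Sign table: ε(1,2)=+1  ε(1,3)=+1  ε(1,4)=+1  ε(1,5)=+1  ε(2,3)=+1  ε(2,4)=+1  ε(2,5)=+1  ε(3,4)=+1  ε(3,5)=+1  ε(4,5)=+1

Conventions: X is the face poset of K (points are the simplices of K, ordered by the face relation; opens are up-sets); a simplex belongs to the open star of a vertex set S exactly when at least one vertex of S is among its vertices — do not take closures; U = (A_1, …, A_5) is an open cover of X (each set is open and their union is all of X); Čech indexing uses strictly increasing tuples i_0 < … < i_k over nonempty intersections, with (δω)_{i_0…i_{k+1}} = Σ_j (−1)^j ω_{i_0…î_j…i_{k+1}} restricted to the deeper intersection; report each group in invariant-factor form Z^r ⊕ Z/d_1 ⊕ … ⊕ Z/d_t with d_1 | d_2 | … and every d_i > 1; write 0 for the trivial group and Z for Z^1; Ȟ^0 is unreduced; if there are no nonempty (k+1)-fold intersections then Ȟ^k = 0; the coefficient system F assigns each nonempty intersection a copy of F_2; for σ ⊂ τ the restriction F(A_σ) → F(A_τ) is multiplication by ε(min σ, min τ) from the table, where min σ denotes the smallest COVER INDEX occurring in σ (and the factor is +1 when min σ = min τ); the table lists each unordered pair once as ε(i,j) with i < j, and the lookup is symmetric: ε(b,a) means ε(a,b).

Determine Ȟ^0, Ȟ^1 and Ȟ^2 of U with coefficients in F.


cover nerve:
  A1={{c},{e},{a,e},{c,g},{d,e}} A2={{b},{b,d},{b,f},{b,g},{b,d,f},{b,f,g}} A3={{g},{a,g},{b,g},{c,g},{f,g},{a,f,g},{b,f,g}} A4={{d},{a,d},{b,d},{d,e},{d,f},{b,d,f}} A5={{a},{f},{a,d},{a,e},{a,f},{a,g},{b,f},{d,f},{f,g},{a,f,g},{b,d,f},{b,f,g}}
  A13={{c,g}} A14={{d,e}} A15={{a,e}} A23={{b,g},{b,f,g}} A24={{b,d},{b,d,f}} A25={{b,f},{b,d,f},{b,f,g}} A35={{a,g},{f,g},{a,f,g},{b,f,g}} A45={{a,d},{d,f},{b,d,f}}
  A235={{b,f,g}} A245={{b,d,f}}
C dims 5,8,2; δ0: rk_F2 4; δ1: rk_F2 2
Ȟ^0: (5−4)−0=1 ⇒ Z/2
Ȟ^1: (8−2)−4=2 ⇒ Z/2 ⊕ Z/2
Ȟ^2: (2−0)−2=0 ⇒ 0

Ȟ^0 = Z/2; Ȟ^1 = Z/2 ⊕ Z/2; Ȟ^2 = 0


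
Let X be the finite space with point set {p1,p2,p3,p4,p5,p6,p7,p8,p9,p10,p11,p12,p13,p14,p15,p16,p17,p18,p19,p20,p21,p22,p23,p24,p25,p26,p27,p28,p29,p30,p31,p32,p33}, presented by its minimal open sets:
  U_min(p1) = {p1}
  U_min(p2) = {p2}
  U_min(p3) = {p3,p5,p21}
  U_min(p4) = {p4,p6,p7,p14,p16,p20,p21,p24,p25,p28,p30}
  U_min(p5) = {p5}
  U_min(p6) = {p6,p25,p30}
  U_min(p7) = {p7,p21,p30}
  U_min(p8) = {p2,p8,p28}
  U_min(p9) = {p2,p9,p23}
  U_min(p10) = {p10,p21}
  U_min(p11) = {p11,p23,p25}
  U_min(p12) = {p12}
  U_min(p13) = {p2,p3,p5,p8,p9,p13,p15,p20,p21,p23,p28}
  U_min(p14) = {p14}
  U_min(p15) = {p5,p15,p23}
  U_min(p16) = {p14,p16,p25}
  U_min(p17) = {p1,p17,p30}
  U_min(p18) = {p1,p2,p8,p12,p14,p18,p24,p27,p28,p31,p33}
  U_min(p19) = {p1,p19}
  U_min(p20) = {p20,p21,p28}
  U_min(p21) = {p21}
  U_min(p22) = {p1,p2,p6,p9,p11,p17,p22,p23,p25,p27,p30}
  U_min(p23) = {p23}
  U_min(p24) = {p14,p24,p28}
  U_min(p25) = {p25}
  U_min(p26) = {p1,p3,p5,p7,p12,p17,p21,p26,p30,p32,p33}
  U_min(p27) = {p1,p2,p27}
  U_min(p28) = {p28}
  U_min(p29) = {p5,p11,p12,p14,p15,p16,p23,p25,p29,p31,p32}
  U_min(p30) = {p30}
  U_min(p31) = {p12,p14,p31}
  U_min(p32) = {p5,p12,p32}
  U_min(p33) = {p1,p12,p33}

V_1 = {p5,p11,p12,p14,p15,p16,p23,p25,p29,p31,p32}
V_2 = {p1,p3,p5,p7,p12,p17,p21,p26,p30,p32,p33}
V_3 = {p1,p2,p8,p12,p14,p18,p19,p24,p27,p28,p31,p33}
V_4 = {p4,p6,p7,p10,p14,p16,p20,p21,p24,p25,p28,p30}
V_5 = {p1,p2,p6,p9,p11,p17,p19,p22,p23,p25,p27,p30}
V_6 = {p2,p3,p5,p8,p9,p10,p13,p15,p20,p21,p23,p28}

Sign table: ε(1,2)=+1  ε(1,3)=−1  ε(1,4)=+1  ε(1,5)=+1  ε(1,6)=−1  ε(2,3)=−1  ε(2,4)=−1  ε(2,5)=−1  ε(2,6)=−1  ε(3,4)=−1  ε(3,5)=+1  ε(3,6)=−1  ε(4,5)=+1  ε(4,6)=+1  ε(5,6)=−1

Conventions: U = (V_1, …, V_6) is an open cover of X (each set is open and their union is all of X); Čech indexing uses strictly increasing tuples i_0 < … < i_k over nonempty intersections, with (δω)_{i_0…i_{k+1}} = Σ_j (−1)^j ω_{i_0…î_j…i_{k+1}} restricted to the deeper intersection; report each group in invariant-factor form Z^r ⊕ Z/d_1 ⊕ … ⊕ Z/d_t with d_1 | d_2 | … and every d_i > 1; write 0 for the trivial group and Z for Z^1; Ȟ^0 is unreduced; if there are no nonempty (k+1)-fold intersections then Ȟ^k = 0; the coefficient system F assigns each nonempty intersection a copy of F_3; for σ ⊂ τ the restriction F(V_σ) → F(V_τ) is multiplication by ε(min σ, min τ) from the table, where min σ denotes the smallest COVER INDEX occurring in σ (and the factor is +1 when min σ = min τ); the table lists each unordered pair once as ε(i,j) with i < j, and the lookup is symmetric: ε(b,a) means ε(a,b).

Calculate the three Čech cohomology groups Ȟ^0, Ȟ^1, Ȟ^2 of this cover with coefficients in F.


nonempty overlaps:
  V12={p5,p12,p32} V13={p12,p14,p31} V14={p14,p16,p25} V15={p11,p23,p25} V16={p5,p15,p23} V23={p1,p12,p33} V24={p7,p21,p30} V25={p1,p17,p30} V26={p3,p5,p21} V34={p14,p24,p28} V35={p1,p2,p19,p27} V36={p2,p8,p28} V45={p6,p25,p30} V46={p10,p20,p21,p28} V56={p2,p9,p23}
  V123={p12} V126={p5} V134={p14} V145={p25} V156={p23} V235={p1} V245={p30} V246={p21} V346={p28} V356={p2}
C dims 6,15,10; δ0: rk_F3 6; δ1: rk_F3 9
degree 0: 6−6−0 = 0 → Ȟ^0 ≅ 0
degree 1: 15−9−6 = 0 → Ȟ^1 ≅ 0
degree 2: 10−0−9 = 1 → Ȟ^2 ≅ Z/3

Ȟ^0(U;F) ≅ 0, Ȟ^1(U;F) ≅ 0, Ȟ^2(U;F) ≅ Z/3


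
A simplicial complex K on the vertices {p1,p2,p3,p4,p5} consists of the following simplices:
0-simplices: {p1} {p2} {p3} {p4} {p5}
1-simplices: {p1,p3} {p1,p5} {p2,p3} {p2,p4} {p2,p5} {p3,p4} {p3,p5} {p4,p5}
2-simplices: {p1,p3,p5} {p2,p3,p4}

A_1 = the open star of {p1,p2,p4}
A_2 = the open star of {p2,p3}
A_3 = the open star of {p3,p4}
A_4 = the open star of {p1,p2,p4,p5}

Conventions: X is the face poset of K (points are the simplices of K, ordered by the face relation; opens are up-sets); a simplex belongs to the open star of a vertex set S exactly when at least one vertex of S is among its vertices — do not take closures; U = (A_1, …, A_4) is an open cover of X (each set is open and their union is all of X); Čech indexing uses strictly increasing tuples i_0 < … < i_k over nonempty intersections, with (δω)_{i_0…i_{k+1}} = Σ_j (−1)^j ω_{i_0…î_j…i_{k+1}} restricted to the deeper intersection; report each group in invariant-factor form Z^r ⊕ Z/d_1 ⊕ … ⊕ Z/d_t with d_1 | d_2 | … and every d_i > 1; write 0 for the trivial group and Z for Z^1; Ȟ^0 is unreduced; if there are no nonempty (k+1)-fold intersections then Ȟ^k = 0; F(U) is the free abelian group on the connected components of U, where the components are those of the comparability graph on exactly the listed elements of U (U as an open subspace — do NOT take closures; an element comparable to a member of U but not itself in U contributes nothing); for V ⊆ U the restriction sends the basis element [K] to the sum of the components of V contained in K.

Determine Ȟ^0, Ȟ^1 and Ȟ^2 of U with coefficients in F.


nerve simplices:
  A1={{p1},{p2},{p4},{p1,p3},{p1,p5},{p2,p3},{p2,p4},{p2,p5},{p3,p4},{p4,p5},{p1,p3,p5},{p2,p3,p4}} A2={{p2},{p3},{p1,p3},{p2,p3},{p2,p4},{p2,p5},{p3,p4},{p3,p5},{p1,p3,p5},{p2,p3,p4}} A3={{p3},{p4},{p1,p3},{p2,p3},{p2,p4},{p3,p4},{p3,p5},{p4,p5},{p1,p3,p5},{p2,p3,p4}} A4={{p1},{p2},{p4},{p5},{p1,p3},{p1,p5},{p2,p3},{p2,p4},{p2,p5},{p3,p4},{p3,p5},{p4,p5},{p1,p3,p5},{p2,p3,p4}}
  A12={{p2},{p1,p3},{p2,p3},{p2,p4},{p2,p5},{p3,p4},{p1,p3,p5},{p2,p3,p4}} A13={{p4},{p1,p3},{p2,p3},{p2,p4},{p3,p4},{p4,p5},{p1,p3,p5},{p2,p3,p4}} A14={{p1},{p2},{p4},{p1,p3},{p1,p5},{p2,p3},{p2,p4},{p2,p5},{p3,p4},{p4,p5},{p1,p3,p5},{p2,p3,p4}} A23={{p3},{p1,p3},{p2,p3},{p2,p4},{p3,p4},{p3,p5},{p1,p3,p5},{p2,p3,p4}} A24={{p2},{p1,p3},{p2,p3},{p2,p4},{p2,p5},{p3,p4},{p3,p5},{p1,p3,p5},{p2,p3,p4}} A34={{p4},{p1,p3},{p2,p3},{p2,p4},{p3,p4},{p3,p5},{p4,p5},{p1,p3,p5},{p2,p3,p4}}
  A123={{p1,p3},{p2,p3},{p2,p4},{p3,p4},{p1,p3,p5},{p2,p3,p4}} A124={{p2},{p1,p3},{p2,p3},{p2,p4},{p2,p5},{p3,p4},{p1,p3,p5},{p2,p3,p4}} A134={{p4},{p1,p3},{p2,p3},{p2,p4},{p3,p4},{p4,p5},{p1,p3,p5},{p2,p3,p4}} A234={{p1,p3},{p2,p3},{p2,p4},{p3,p4},{p3,p5},{p1,p3,p5},{p2,p3,p4}}
  A1234={{p1,p3},{p2,p3},{p2,p4},{p3,p4},{p1,p3,p5},{p2,p3,p4}}
components per intersection:
  A1: {{p1},{p1,p3},{p1,p5},{p1,p3,p5}} {{p2},{p4},{p2,p3},{p2,p4},{p2,p5},{p3,p4},{p4,p5},{p2,p3,p4}}
  A2: {{p2},{p3},{p1,p3},{p2,p3},{p2,p4},{p2,p5},{p3,p4},{p3,p5},{p1,p3,p5},{p2,p3,p4}}
  A3: {{p3},{p4},{p1,p3},{p2,p3},{p2,p4},{p3,p4},{p3,p5},{p4,p5},{p1,p3,p5},{p2,p3,p4}}
  A4: {{p1},{p2},{p4},{p5},{p1,p3},{p1,p5},{p2,p3},{p2,p4},{p2,p5},{p3,p4},{p3,p5},{p4,p5},{p1,p3,p5},{p2,p3,p4}}
  A12: {{p2},{p2,p3},{p2,p4},{p2,p5},{p3,p4},{p2,p3,p4}} {{p1,p3},{p1,p3,p5}}
  A13: {{p4},{p2,p3},{p2,p4},{p3,p4},{p4,p5},{p2,p3,p4}} {{p1,p3},{p1,p3,p5}}
  A14: {{p1},{p1,p3},{p1,p5},{p1,p3,p5}} {{p2},{p4},{p2,p3},{p2,p4},{p2,p5},{p3,p4},{p4,p5},{p2,p3,p4}}
  A23: {{p3},{p1,p3},{p2,p3},{p2,p4},{p3,p4},{p3,p5},{p1,p3,p5},{p2,p3,p4}}
  A24: {{p2},{p2,p3},{p2,p4},{p2,p5},{p3,p4},{p2,p3,p4}} {{p1,p3},{p3,p5},{p1,p3,p5}}
  A34: {{p4},{p2,p3},{p2,p4},{p3,p4},{p4,p5},{p2,p3,p4}} {{p1,p3},{p3,p5},{p1,p3,p5}}
  A123: {{p1,p3},{p1,p3,p5}} {{p2,p3},{p2,p4},{p3,p4},{p2,p3,p4}}
  A124: {{p2},{p2,p3},{p2,p4},{p2,p5},{p3,p4},{p2,p3,p4}} {{p1,p3},{p1,p3,p5}}
  A134: {{p4},{p2,p3},{p2,p4},{p3,p4},{p4,p5},{p2,p3,p4}} {{p1,p3},{p1,p3,p5}}
  A234: {{p1,p3},{p3,p5},{p1,p3,p5}} {{p2,p3},{p2,p4},{p3,p4},{p2,p3,p4}}
  A1234: {{p1,p3},{p1,p3,p5}} {{p2,p3},{p2,p4},{p3,p4},{p2,p3,p4}}
C dims 5,11,8,2; δ0: rk 4, SNF 1^4; δ1: rk 6, SNF 1^6; δ2: rk 2, SNF 1^2
degree 0: 5−4−0 = 1 → Ȟ^0 ≅ Z
degree 1: 11−6−4 = 1 → Ȟ^1 ≅ Z
degree 2: 8−2−6 = 0 → Ȟ^2 ≅ 0

Ȟ^0 = Z,  Ȟ^1 = Z,  Ȟ^2 = 0


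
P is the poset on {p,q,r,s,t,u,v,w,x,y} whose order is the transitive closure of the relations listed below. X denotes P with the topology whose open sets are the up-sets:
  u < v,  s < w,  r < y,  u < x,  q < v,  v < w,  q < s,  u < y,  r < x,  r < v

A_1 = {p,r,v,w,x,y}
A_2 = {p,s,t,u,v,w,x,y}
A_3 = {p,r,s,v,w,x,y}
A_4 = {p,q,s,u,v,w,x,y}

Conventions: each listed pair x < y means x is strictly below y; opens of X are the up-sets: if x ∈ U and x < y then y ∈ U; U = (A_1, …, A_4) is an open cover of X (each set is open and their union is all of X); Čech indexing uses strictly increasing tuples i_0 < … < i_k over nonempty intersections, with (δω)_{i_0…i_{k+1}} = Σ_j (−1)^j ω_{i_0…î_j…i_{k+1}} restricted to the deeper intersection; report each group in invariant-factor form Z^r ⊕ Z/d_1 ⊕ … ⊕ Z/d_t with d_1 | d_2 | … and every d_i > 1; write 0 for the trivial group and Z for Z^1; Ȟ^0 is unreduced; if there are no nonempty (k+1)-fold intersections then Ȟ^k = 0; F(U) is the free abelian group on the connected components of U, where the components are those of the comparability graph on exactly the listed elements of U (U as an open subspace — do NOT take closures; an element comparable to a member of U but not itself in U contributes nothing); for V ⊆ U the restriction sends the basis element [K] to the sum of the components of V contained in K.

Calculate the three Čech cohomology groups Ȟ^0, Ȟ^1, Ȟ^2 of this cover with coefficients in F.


nonempty intersections:
  A12={p,v,w,x,y} A13={p,r,v,w,x,y} A14={p,v,w,x,y} A23={p,s,v,w,x,y} A24={p,s,u,v,w,x,y} A34={p,s,v,w,x,y}
  A123={p,v,w,x,y} A124={p,v,w,x,y} A134={p,v,w,x,y} A234={p,s,v,w,x,y}
  A1234={p,v,w,x,y}
components per intersection:
  A1: {p} {r,v,w,x,y}
  A2: {p} {s,u,v,w,x,y} {t}
  A3: {p} {r,s,v,w,x,y}
  A4: {p} {q,s,u,v,w,x,y}
  A12: {p} {v,w} {x} {y}
  A13: {p} {r,v,w,x,y}
  A14: {p} {v,w} {x} {y}
  A23: {p} {s,v,w} {x} {y}
  A24: {p} {s,u,v,w,x,y}
  A34: {p} {s,v,w} {x} {y}
  A123: {p} {v,w} {x} {y}
  A124: {p} {v,w} {x} {y}
  A134: {p} {v,w} {x} {y}
  A234: {p} {s,v,w} {x} {y}
  A1234: {p} {v,w} {x} {y}
C dims 9,20,16,4; δ0: rk 6, SNF 1^6; δ1: rk 12, SNF 1^12; δ2: rk 4, SNF 1^4
Ȟ^0: (9−6)−0=3 ⇒ Z^3
Ȟ^1: (20−12)−6=2 ⇒ Z^2
Ȟ^2: (16−4)−12=0 ⇒ 0

Ȟ^0 = Z^3, Ȟ^1 = Z^2 and Ȟ^2 = 0


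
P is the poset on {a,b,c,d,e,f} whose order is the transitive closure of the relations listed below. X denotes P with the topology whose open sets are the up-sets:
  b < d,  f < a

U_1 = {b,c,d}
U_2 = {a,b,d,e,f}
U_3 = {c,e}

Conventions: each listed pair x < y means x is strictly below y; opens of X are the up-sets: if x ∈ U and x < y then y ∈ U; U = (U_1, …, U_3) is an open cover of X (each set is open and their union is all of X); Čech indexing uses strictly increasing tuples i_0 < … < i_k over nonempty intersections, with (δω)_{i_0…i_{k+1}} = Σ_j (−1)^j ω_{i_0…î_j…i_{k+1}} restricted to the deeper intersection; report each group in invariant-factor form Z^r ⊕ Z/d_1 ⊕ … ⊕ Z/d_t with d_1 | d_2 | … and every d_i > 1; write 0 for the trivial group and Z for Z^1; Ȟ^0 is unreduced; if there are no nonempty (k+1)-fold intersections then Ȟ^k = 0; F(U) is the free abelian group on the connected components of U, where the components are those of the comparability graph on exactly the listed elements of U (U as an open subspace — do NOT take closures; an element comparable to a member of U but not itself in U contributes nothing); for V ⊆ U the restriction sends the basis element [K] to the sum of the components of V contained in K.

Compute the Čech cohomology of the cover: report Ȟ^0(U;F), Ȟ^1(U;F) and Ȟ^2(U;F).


cover nerve:
  U12={b,d} U13={c} U23={e}
components per intersection:
  U1: {b,d} {c}
  U2: {a,f} {b,d} {e}
  U3: {c} {e}
  U12: {b,d}
  U13: {c}
  U23: {e}
C dims 7,3; δ0: rk 3, SNF 1^3
Ȟ^0: (7−3)−0=4 ⇒ Z^4
Ȟ^1: (3−0)−3=0 ⇒ 0
Ȟ^2: (0−0)−0=0 ⇒ 0

Ȟ^0(U;F) ≅ Z^4, Ȟ^1(U;F) ≅ 0, Ȟ^2(U;F) ≅ 0


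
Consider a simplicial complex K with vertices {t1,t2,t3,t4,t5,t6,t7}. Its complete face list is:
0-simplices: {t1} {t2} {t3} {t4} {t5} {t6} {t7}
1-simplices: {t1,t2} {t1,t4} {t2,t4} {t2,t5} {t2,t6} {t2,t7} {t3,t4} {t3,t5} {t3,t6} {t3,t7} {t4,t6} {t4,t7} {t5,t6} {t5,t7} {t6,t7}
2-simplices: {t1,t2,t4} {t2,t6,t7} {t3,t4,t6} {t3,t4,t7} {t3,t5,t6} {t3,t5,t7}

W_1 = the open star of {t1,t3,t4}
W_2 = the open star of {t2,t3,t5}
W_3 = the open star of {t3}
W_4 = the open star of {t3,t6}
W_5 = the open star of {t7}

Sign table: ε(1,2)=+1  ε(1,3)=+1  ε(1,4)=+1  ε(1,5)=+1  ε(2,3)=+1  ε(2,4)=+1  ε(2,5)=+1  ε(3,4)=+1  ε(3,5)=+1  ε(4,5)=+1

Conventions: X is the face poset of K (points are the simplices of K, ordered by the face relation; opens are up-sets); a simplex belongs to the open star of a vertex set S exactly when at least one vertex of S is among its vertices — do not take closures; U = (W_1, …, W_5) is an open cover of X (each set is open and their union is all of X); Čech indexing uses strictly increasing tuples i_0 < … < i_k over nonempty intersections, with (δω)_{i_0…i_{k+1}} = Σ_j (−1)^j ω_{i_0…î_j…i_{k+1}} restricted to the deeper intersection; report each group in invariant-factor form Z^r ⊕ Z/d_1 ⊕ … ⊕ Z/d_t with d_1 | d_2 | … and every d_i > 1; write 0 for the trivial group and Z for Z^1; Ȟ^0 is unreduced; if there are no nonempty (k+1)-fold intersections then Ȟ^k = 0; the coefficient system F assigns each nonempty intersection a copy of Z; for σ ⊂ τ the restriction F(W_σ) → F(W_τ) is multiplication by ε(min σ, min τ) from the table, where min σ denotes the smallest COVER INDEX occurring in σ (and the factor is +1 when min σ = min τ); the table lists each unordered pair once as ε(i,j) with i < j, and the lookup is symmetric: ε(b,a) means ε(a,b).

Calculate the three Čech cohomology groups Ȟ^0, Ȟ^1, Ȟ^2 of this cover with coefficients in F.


cover nerve:
  W1={{t1},{t3},{t4},{t1,t2},{t1,t4},{t2,t4},{t3,t4},{t3,t5},{t3,t6},{t3,t7},{t4,t6},{t4,t7},{t1,t2,t4},{t3,t4,t6},{t3,t4,t7},{t3,t5,t6},{t3,t5,t7}} W2={{t2},{t3},{t5},{t1,t2},{t2,t4},{t2,t5},{t2,t6},{t2,t7},{t3,t4},{t3,t5},{t3,t6},{t3,t7},{t5,t6},{t5,t7},{t1,t2,t4},{t2,t6,t7},{t3,t4,t6},{t3,t4,t7},{t3,t5,t6},{t3,t5,t7}} W3={{t3},{t3,t4},{t3,t5},{t3,t6},{t3,t7},{t3,t4,t6},{t3,t4,t7},{t3,t5,t6},{t3,t5,t7}} W4={{t3},{t6},{t2,t6},{t3,t4},{t3,t5},{t3,t6},{t3,t7},{t4,t6},{t5,t6},{t6,t7},{t2,t6,t7},{t3,t4,t6},{t3,t4,t7},{t3,t5,t6},{t3,t5,t7}} W5={{t7},{t2,t7},{t3,t7},{t4,t7},{t5,t7},{t6,t7},{t2,t6,t7},{t3,t4,t7},{t3,t5,t7}}
  W12={{t3},{t1,t2},{t2,t4},{t3,t4},{t3,t5},{t3,t6},{t3,t7},{t1,t2,t4},{t3,t4,t6},{t3,t4,t7},{t3,t5,t6},{t3,t5,t7}} W13={{t3},{t3,t4},{t3,t5},{t3,t6},{t3,t7},{t3,t4,t6},{t3,t4,t7},{t3,t5,t6},{t3,t5,t7}} W14={{t3},{t3,t4},{t3,t5},{t3,t6},{t3,t7},{t4,t6},{t3,t4,t6},{t3,t4,t7},{t3,t5,t6},{t3,t5,t7}} W15={{t3,t7},{t4,t7},{t3,t4,t7},{t3,t5,t7}} W23={{t3},{t3,t4},{t3,t5},{t3,t6},{t3,t7},{t3,t4,t6},{t3,t4,t7},{t3,t5,t6},{t3,t5,t7}} W24={{t3},{t2,t6},{t3,t4},{t3,t5},{t3,t6},{t3,t7},{t5,t6},{t2,t6,t7},{t3,t4,t6},{t3,t4,t7},{t3,t5,t6},{t3,t5,t7}} W25={{t2,t7},{t3,t7},{t5,t7},{t2,t6,t7},{t3,t4,t7},{t3,t5,t7}} W34={{t3},{t3,t4},{t3,t5},{t3,t6},{t3,t7},{t3,t4,t6},{t3,t4,t7},{t3,t5,t6},{t3,t5,t7}} W35={{t3,t7},{t3,t4,t7},{t3,t5,t7}} W45={{t3,t7},{t6,t7},{t2,t6,t7},{t3,t4,t7},{t3,t5,t7}}
  W123={{t3},{t3,t4},{t3,t5},{t3,t6},{t3,t7},{t3,t4,t6},{t3,t4,t7},{t3,t5,t6},{t3,t5,t7}} W124={{t3},{t3,t4},{t3,t5},{t3,t6},{t3,t7},{t3,t4,t6},{t3,t4,t7},{t3,t5,t6},{t3,t5,t7}} W125={{t3,t7},{t3,t4,t7},{t3,t5,t7}} W134={{t3},{t3,t4},{t3,t5},{t3,t6},{t3,t7},{t3,t4,t6},{t3,t4,t7},{t3,t5,t6},{t3,t5,t7}} W135={{t3,t7},{t3,t4,t7},{t3,t5,t7}} W145={{t3,t7},{t3,t4,t7},{t3,t5,t7}} W234={{t3},{t3,t4},{t3,t5},{t3,t6},{t3,t7},{t3,t4,t6},{t3,t4,t7},{t3,t5,t6},{t3,t5,t7}} W235={{t3,t7},{t3,t4,t7},{t3,t5,t7}} W245={{t3,t7},{t2,t6,t7},{t3,t4,t7},{t3,t5,t7}} W345={{t3,t7},{t3,t4,t7},{t3,t5,t7}}
  W1234={{t3},{t3,t4},{t3,t5},{t3,t6},{t3,t7},{t3,t4,t6},{t3,t4,t7},{t3,t5,t6},{t3,t5,t7}} W1235={{t3,t7},{t3,t4,t7},{t3,t5,t7}} W1245={{t3,t7},{t3,t4,t7},{t3,t5,t7}} W1345={{t3,t7},{t3,t4,t7},{t3,t5,t7}} W2345={{t3,t7},{t3,t4,t7},{t3,t5,t7}}
  W12345={{t3,t7},{t3,t4,t7},{t3,t5,t7}}
C dims 5,10,10,5; δ0: rk 4, SNF 1^4; δ1: rk 6, SNF 1^6; δ2: rk 4, SNF 1^4
Ȟ^0: (5−4)−0=1 ⇒ Z
Ȟ^1: (10−6)−4=0 ⇒ 0
Ȟ^2: (10−4)−6=0 ⇒ 0

Ȟ^0 ≅ Z; Ȟ^1 ≅ 0; Ȟ^2 ≅ 0


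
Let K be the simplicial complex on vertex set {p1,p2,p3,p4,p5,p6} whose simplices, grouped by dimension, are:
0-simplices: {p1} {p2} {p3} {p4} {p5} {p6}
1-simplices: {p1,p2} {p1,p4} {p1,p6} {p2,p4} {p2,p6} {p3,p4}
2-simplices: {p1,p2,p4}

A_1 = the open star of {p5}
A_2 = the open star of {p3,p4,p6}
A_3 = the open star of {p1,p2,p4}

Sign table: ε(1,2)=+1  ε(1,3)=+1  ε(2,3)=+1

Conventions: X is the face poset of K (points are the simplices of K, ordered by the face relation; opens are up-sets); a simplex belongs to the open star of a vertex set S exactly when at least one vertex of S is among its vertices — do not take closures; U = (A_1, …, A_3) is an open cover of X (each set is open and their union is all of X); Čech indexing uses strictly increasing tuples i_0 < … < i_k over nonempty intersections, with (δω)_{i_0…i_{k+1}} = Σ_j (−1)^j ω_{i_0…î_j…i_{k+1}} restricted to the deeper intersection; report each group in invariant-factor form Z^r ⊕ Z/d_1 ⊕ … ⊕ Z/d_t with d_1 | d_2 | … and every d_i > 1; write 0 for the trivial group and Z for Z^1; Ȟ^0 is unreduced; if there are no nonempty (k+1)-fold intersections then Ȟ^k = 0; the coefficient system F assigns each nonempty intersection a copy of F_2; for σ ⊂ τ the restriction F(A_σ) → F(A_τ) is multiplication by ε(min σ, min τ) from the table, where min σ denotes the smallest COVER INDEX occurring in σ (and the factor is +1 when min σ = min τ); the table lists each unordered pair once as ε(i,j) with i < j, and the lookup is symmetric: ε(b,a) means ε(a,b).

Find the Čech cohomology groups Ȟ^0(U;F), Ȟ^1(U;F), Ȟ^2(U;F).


nonempty intersections:
  A1={{p5}} A2={{p3},{p4},{p6},{p1,p4},{p1,p6},{p2,p4},{p2,p6},{p3,p4},{p1,p2,p4}} A3={{p1},{p2},{p4},{p1,p2},{p1,p4},{p1,p6},{p2,p4},{p2,p6},{p3,p4},{p1,p2,p4}}
  A23={{p4},{p1,p4},{p1,p6},{p2,p4},{p2,p6},{p3,p4},{p1,p2,p4}}
C dims 3,1; δ0: rk_F2 1
Ȟ^0: (3−1)−0=2 ⇒ Z/2 ⊕ Z/2
Ȟ^1: (1−0)−1=0 ⇒ 0
Ȟ^2: (0−0)−0=0 ⇒ 0

Ȟ^0 = Z/2 ⊕ Z/2, Ȟ^1 = 0, Ȟ^2 = 0


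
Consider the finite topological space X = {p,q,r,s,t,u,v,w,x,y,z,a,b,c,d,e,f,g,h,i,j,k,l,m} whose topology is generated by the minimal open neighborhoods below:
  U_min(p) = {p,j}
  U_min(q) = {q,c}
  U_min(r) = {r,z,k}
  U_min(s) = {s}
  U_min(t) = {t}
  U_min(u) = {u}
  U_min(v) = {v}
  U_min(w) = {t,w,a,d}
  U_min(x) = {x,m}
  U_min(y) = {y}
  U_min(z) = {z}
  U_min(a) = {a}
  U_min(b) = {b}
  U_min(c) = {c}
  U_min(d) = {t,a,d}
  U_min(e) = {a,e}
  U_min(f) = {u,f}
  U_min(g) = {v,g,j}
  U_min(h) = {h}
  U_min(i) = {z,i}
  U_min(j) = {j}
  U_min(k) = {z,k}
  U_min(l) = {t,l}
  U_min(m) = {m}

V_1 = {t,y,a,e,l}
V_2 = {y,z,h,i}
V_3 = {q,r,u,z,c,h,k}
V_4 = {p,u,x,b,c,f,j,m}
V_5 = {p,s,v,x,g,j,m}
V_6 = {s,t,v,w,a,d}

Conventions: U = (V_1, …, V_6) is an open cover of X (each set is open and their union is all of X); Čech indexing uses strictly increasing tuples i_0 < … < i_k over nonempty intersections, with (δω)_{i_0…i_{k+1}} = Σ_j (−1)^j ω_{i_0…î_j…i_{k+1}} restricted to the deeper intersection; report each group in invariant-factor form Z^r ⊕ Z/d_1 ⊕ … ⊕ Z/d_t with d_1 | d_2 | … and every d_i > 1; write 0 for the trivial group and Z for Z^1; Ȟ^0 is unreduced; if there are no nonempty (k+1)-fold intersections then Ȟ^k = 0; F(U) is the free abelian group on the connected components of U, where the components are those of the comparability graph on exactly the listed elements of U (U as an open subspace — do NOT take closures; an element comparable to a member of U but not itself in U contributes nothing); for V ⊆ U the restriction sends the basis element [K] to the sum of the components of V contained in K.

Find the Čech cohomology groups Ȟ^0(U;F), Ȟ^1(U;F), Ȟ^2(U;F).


Ȟ^0 ≅ Z^10, Ȟ^1 ≅ 0, Ȟ^2 ≅ 0

nerve simplices:
  V12={y} V16={t,a} V23={z,h} V34={u,c} V45={p,x,j,m} V56={s,v}
components per intersection:
  V1: {t,l} {y} {a,e}
  V2: {y} {z,i} {h}
  V3: {q,c} {r,z,k} {u} {h}
  V4: {p,j} {u,f} {x,m} {b} {c}
  V5: {p,v,g,j} {s} {x,m}
  V6: {s} {t,w,a,d} {v}
  V12: {y}
  V16: {t} {a}
  V23: {z} {h}
  V34: {u} {c}
  V45: {p,j} {x,m}
  V56: {s} {v}
C dims 21,11; δ0: rk 11, SNF 1^11
degree 0: 21−11−0 = 10 → Ȟ^0 ≅ Z^10
degree 1: 11−0−11 = 0 → Ȟ^1 ≅ 0
degree 2: 0−0−0 = 0 → Ȟ^2 ≅ 0


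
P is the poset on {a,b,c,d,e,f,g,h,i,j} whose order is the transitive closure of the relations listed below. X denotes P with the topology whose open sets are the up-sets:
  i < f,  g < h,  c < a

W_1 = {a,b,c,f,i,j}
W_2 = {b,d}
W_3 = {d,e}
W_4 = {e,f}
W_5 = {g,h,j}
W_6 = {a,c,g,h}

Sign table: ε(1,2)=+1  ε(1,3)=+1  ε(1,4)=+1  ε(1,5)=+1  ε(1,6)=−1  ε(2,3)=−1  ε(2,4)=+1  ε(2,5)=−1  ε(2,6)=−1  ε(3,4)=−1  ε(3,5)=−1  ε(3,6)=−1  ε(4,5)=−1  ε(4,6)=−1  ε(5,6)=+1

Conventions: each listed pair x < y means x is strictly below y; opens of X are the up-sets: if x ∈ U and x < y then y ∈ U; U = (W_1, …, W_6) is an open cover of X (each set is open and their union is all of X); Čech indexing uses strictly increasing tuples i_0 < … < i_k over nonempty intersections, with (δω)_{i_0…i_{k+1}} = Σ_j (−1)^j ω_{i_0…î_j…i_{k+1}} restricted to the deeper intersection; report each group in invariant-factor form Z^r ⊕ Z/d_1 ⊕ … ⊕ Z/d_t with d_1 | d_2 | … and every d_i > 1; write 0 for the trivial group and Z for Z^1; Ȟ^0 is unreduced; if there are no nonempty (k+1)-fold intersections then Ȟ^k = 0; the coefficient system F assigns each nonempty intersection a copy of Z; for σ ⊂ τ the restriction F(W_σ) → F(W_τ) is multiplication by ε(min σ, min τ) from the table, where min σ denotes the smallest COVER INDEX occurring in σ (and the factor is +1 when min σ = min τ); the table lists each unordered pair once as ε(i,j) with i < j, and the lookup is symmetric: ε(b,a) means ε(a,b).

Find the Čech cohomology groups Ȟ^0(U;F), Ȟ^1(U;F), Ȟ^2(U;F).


nonempty intersections:
  W12={b} W14={f} W15={j} W16={a,c} W23={d} W34={e} W56={g,h}
C dims 6,7; δ0: rk 6, SNF 1^5·2
Ȟ^0: (6−6)−0=0 ⇒ 0
Ȟ^1: (7−0)−6=1 plus torsion [2] ⇒ Z ⊕ Z/2
Ȟ^2: (0−0)−0=0 ⇒ 0

Ȟ^0(U;F) ≅ 0, Ȟ^1(U;F) ≅ Z ⊕ Z/2 and Ȟ^2(U;F) ≅ 0
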